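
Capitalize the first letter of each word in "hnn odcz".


Input string: 'hnn odcz'
Operation: capitalize first letter of each word
Word transformations: 'hnn'->'Hnn', 'odcz'->'Odcz'
Result: Hnn Odcz


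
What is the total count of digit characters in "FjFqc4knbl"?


Input string: 'FjFqc4knbl'
Operation: count digit characters (0-9)
Scan: 'F', 'j', 'F', 'q', 'c', '4'(digit), 'k', 'n', 'b', 'l'
Digits found: 1
Result: 1


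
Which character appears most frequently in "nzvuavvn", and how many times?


Input: 'nzvuavvn'
Operation: tally each character
Counts: 'a':1, 'n':2, 'u':1, 'v':3, 'z':1
Maximum: 'v' appears 3 times


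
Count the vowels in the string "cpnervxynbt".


Input string: 'cpnervxynbt'
Operation: count vowels (a, e, i, o, u)
Scan: s[0]='c', s[1]='p', s[2]='n', s[3]='e' (vowel), s[4]='r', s[5]='v', s[6]='x', s[7]='y', s[8]='n', s[9]='b', s[10]='t'
Vowels found: 1
Result: 1


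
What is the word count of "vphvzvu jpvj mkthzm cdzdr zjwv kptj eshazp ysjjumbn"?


Input string: 'vphvzvu jpvj mkthzm cdzdr zjwv kptj eshazp ysjjumbn'
Operation: split by spaces
Words found: 'vphvzvu', 'jpvj', 'mkthzm', 'cdzdr', 'zjwv', 'kptj', 'eshazp', 'ysjjumbn'
Word count: 8


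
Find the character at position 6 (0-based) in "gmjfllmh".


Input string: 'gmjfllmh'
Operation: get character at index 6
Index mapping: s[0]='g', s[1]='m', s[2]='j', s[3]='f', s[4]='l', s[5]='l', s[6]='m'
Result: 'm'


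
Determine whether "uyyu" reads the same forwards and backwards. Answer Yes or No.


Input string: 'uyyu'
Reversed: 'uyyu'
Compare pairs: s[0]='u' vs s[3]='u' (match), s[1]='y' vs s[2]='y' (match)
Palindrome: Yes


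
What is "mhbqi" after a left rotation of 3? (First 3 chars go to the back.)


Input: 'mhbqi', shift = 3
Operation: split at index 3 and swap parts
Front part s[0:3] = 'mhb'
Back part s[3:] = 'qi'
Rotated = back + front = 'qi' + 'mhb'
Result: qimhb


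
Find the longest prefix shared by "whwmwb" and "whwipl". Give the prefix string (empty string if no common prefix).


String 1: 'whwmwb'
String 2: 'whwipl'
Compare position by position:
pos 0: 'w' vs 'w' match
pos 1: 'h' vs 'h' match
pos 2: 'w' vs 'w' match
pos 3: 'm' vs 'i' differ -> stop
Longest common prefix: "whw" (length 3)


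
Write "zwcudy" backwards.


Input string: 'zwcudy'
Operation: reverse character order
Original order: 'z' -> 'w' -> 'c' -> 'u' -> 'd' -> 'y'
Reversed order: 'y' -> 'd' -> 'u' -> 'c' -> 'w' -> 'z'
Result: yducwz


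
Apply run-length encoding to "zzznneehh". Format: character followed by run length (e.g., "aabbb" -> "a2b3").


Input: 'zzznneehh'
Operation: identify consecutive runs
Runs: 'zzz' -> z3, 'nn' -> n2, 'ee' -> e2, 'hh' -> h2
Encoded: z3n2e2h2


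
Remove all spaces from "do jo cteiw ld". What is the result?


Input string: 'do jo cteiw ld'
Operation: remove all spaces
Words: 'do', 'jo', 'cteiw', 'ld'
Join without spaces: dojocteiwld


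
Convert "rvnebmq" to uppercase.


Input string: 'rvnebmq'
Operation: convert each letter to uppercase
Mapping: 'r'->'R', 'v'->'V', 'n'->'N', 'e'->'E', 'b'->'B', 'm'->'M', 'q'->'Q'
Result: RVNEBMQ


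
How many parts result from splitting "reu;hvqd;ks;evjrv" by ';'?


Input string: 'reu;hvqd;ks;evjrv'
Delimiter: ';'
Split result: 'reu', 'hvqd', 'ks', 'evjrv'
Number of parts: 4


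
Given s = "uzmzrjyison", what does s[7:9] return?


Input string: 'uzmzrjyison'
Operation: slice [7:9]
Extract characters: s[7]='i', s[8]='s'
Result: is


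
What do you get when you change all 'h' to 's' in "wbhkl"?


Input string: 'wbhkl'
Operation: replace 'h' with 's'
Positions of 'h': 2
After replacement: wbskl


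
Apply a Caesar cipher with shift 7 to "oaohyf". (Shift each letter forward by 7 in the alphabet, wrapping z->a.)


Input: 'oaohyf', shift = 7
Operation: for each letter, (position + 7) mod 26
Mapping: 'o'(14+7=21)->'v', 'a'(0+7=7)->'h', 'o'(14+7=21)->'v', 'h'(7+7=14)->'o', 'y'(24+7=31, 31 mod 26=5)->'f', 'f'(5+7=12)->'m'
Result: vhvofm


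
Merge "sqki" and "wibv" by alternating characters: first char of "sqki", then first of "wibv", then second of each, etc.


String 1: 'sqki'
String 2: 'wibv'
Operation: alternate characters
Pairs: 's'+'w', 'q'+'i', 'k'+'b', 'i'+'v'
Result: swqikbiv


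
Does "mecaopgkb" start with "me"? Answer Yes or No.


Input string: 'mecaopgkb'
Prefix to check: 'me'
First 2 characters of input: 'me'
Match: True
Result: Yes


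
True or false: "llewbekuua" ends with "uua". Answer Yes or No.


Input string: 'llewbekuua'
Suffix to check: 'uua'
Last 3 characters of input: 'uua'
Match: True
Result: Yes


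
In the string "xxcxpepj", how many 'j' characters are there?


Input string: 'xxcxpepj'
Target character: 'j'
Scan each position: s[7]='j'
Matches found at indices: 7
Total: 1


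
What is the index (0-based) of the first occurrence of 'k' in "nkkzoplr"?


Input string: 'nkkzoplr'
Target: 'k'
Scanning left to right: s[0]='n', s[1]='k'
First match at index: 1


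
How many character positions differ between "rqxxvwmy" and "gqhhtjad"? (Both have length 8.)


String 1: 'rqxxvwmy'
String 2: 'gqhhtjad'
Compare each position: pos 0: 'r'!='g', pos 1: 'q'=='q', pos 2: 'x'!='h', pos 3: 'x'!='h', pos 4: 'v'!='t', pos 5: 'w'!='j', pos 6: 'm'!='a', pos 7: 'y'!='d'
Differing positions: 7
Hamming distance: 7


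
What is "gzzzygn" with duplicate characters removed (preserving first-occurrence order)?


Input: 'gzzzygn'
Operation: keep first occurrence of each character
Scan: s[0]='g' new -> keep; s[1]='z' new -> keep; s[2]='z' seen -> skip; s[3]='z' seen -> skip; s[4]='y' new -> keep; s[5]='g' seen -> skip; s[6]='n' new -> keep
Result: gzyn


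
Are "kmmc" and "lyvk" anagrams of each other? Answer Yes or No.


String 1: 'kmmc' -> sorted: 'ckmm'
String 2: 'lyvk' -> sorted: 'klvy'
Compare sorted forms: 'ckmm' != 'klvy'
Anagram: No


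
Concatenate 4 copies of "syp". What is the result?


Input string: 'syp'
Operation: repeat 4 times
Concatenation: 'syp' + 'syp' + 'syp' + 'syp'
Result: sypsypsypsyp


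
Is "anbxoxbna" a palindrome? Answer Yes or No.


Input string: 'anbxoxbna'
Reversed: 'anbxoxbna'
Compare pairs: s[0]='a' vs s[8]='a' (match), s[1]='n' vs s[7]='n' (match), s[2]='b' vs s[6]='b' (match), s[3]='x' vs s[5]='x' (match)
Palindrome: Yes


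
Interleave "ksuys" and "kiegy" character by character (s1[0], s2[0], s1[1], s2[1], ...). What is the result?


String 1: 'ksuys'
String 2: 'kiegy'
Operation: alternate characters
Pairs: 'k'+'k', 's'+'i', 'u'+'e', 'y'+'g', 's'+'y'
Result: kksiueygsy


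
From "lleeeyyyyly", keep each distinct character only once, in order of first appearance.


Input: 'lleeeyyyyly'
Operation: keep first occurrence of each character
Scan: s[0]='l' new -> keep; s[1]='l' seen -> skip; s[2]='e' new -> keep; s[3]='e' seen -> skip; s[4]='e' seen -> skip; s[5]='y' new -> keep; s[6]='y' seen -> skip; s[7]='y' seen -> skip; s[8]='y' seen -> skip; s[9]='l' seen -> skip; s[10]='y' seen -> skip
Result: ley


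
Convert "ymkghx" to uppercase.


Input string: 'ymkghx'
Operation: convert each letter to uppercase
Mapping: 'y'->'Y', 'm'->'M', 'k'->'K', 'g'->'G', 'h'->'H', 'x'->'X'
Result: YMKGHX


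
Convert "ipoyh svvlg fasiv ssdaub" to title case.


Input string: 'ipoyh svvlg fasiv ssdaub'
Operation: capitalize first letter of each word
Word transformations: 'ipoyh'->'Ipoyh', 'svvlg'->'Svvlg', 'fasiv'->'Fasiv', 'ssdaub'->'Ssdaub'
Result: Ipoyh Svvlg Fasiv Ssdaub


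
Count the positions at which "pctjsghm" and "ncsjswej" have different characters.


String 1: 'pctjsghm'
String 2: 'ncsjswej'
Compare each position: pos 0: 'p'!='n', pos 1: 'c'=='c', pos 2: 't'!='s', pos 3: 'j'=='j', pos 4: 's'=='s', pos 5: 'g'!='w', pos 6: 'h'!='e', pos 7: 'm'!='j'
Differing positions: 5
Hamming distance: 5


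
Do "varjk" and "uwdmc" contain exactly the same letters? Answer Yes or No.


String 1: 'varjk' -> sorted: 'ajkrv'
String 2: 'uwdmc' -> sorted: 'cdmuw'
Compare sorted forms: 'ajkrv' != 'cdmuw'
Anagram: No


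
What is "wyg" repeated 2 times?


Input string: 'wyg'
Operation: repeat 2 times
Concatenation: 'wyg' + 'wyg'
Result: wygwyg


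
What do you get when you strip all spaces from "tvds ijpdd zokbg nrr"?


Input string: 'tvds ijpdd zokbg nrr'
Operation: remove all spaces
Words: 'tvds', 'ijpdd', 'zokbg', 'nrr'
Join without spaces: tvdsijpddzokbgnrr


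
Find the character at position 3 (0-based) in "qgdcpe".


Input string: 'qgdcpe'
Operation: get character at index 3
Index mapping: s[0]='q', s[1]='g', s[2]='d', s[3]='c'
Result: 'c'


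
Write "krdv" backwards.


Input string: 'krdv'
Operation: reverse character order
Original order: 'k' -> 'r' -> 'd' -> 'v'
Reversed order: 'v' -> 'd' -> 'r' -> 'k'
Result: vdrk


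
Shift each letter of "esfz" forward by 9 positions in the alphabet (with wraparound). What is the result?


Input: 'esfz', shift = 9
Operation: for each letter, (position + 9) mod 26
Mapping: 'e'(4+9=13)->'n', 's'(18+9=27, 27 mod 26=1)->'b', 'f'(5+9=14)->'o', 'z'(25+9=34, 34 mod 26=8)->'i'
Result: nboi


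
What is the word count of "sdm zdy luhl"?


Input string: 'sdm zdy luhl'
Operation: split by spaces
Words found: 'sdm', 'zdy', 'luhl'
Word count: 3


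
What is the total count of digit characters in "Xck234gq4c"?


Input string: 'Xck234gq4c'
Operation: count digit characters (0-9)
Scan: 'X', 'c', 'k', '2'(digit), '3'(digit), '4'(digit), 'g', 'q', '4'(digit), 'c'
Digits found: 4
Result: 4


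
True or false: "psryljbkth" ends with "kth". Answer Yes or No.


Input string: 'psryljbkth'
Suffix to check: 'kth'
Last 3 characters of input: 'kth'
Match: True
Result: Yes


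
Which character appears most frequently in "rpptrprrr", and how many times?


Input: 'rpptrprrr'
Operation: tally each character
Counts: 'p':3, 'r':5, 't':1
Maximum: 'r' appears 5 times


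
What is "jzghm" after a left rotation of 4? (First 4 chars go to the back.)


Input: 'jzghm', shift = 4
Operation: split at index 4 and swap parts
Front part s[0:4] = 'jzgh'
Back part s[4:] = 'm'
Rotated = back + front = 'm' + 'jzgh'
Result: mjzgh


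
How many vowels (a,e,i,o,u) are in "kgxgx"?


Input string: 'kgxgx'
Operation: count vowels (a, e, i, o, u)
Scan: s[0]='k', s[1]='g', s[2]='x', s[3]='g', s[4]='x'
Vowels found: 0
Result: 0


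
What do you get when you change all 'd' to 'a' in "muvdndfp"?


Input string: 'muvdndfp'
Operation: replace 'd' with 'a'
Positions of 'd': 3, 5
After replacement: muvanafp


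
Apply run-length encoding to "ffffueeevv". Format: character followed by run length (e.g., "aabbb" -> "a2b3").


Input: 'ffffueeevv'
Operation: identify consecutive runs
Runs: 'ffff' -> f4, 'u' -> u1, 'eee' -> e3, 'vv' -> v2
Encoded: f4u1e3v2


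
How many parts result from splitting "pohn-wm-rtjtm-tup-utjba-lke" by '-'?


Input string: 'pohn-wm-rtjtm-tup-utjba-lke'
Delimiter: '-'
Split result: 'pohn', 'wm', 'rtjtm', 'tup', 'utjba', 'lke'
Number of parts: 6


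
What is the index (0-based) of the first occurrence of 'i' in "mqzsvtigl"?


Input string: 'mqzsvtigl'
Target: 'i'
Scanning left to right: s[0]='m', s[1]='q', s[2]='z', s[3]='s', s[4]='v', s[5]='t', s[6]='i'
First match at index: 6


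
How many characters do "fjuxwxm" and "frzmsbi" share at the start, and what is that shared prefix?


String 1: 'fjuxwxm'
String 2: 'frzmsbi'
Compare position by position:
pos 0: 'f' vs 'f' match
pos 1: 'j' vs 'r' differ -> stop
Longest common prefix: "f" (length 1)


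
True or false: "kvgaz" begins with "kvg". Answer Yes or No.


Input string: 'kvgaz'
Prefix to check: 'kvg'
First 3 characters of input: 'kvg'
Match: True
Result: Yes


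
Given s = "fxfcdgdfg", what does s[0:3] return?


Input string: 'fxfcdgdfg'
Operation: slice [0:3]
Extract characters: s[0]='f', s[1]='x', s[2]='f'
Result: fxf


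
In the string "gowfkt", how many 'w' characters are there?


Input string: 'gowfkt'
Target character: 'w'
Scan each position: s[2]='w'
Matches found at indices: 2
Total: 1


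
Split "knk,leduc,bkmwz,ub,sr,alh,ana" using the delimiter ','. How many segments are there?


Input string: 'knk,leduc,bkmwz,ub,sr,alh,ana'
Delimiter: ','
Split result: 'knk', 'leduc', 'bkmwz', 'ub', 'sr', 'alh', 'ana'
Number of parts: 7


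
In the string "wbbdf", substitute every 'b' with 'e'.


Input string: 'wbbdf'
Operation: replace 'b' with 'e'
Positions of 'b': 1, 2
After replacement: weedf


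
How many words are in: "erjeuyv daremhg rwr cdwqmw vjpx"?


Input string: 'erjeuyv daremhg rwr cdwqmw vjpx'
Operation: split by spaces
Words found: 'erjeuyv', 'daremhg', 'rwr', 'cdwqmw', 'vjpx'
Word count: 5


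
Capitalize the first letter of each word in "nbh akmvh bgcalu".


Input string: 'nbh akmvh bgcalu'
Operation: capitalize first letter of each word
Word transformations: 'nbh'->'Nbh', 'akmvh'->'Akmvh', 'bgcalu'->'Bgcalu'
Result: Nbh Akmvh Bgcalu


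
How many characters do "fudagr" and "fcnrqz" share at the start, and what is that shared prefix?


String 1: 'fudagr'
String 2: 'fcnrqz'
Compare position by position:
pos 0: 'f' vs 'f' match
pos 1: 'u' vs 'c' differ -> stop
Longest common prefix: "f" (length 1)


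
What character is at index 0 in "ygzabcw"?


Input string: 'ygzabcw'
Operation: get character at index 0
Index mapping: s[0]='y'
Result: 'y'


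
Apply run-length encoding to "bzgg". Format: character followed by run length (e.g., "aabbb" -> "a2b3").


Input: 'bzgg'
Operation: identify consecutive runs
Runs: 'b' -> b1, 'z' -> z1, 'gg' -> g2
Encoded: b1z1g2


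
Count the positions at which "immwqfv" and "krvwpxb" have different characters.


String 1: 'immwqfv'
String 2: 'krvwpxb'
Compare each position: pos 0: 'i'!='k', pos 1: 'm'!='r', pos 2: 'm'!='v', pos 3: 'w'=='w', pos 4: 'q'!='p', pos 5: 'f'!='x', pos 6: 'v'!='b'
Differing positions: 6
Hamming distance: 6


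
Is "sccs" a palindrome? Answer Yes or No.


Input string: 'sccs'
Reversed: 'sccs'
Compare pairs: s[0]='s' vs s[3]='s' (match), s[1]='c' vs s[2]='c' (match)
Palindrome: Yes


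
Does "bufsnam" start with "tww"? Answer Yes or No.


Input string: 'bufsnam'
Prefix to check: 'tww'
First 3 characters of input: 'buf'
Match: False
Result: No


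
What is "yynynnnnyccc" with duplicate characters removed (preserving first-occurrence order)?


Input: 'yynynnnnyccc'
Operation: keep first occurrence of each character
Scan: s[0]='y' new -> keep; s[1]='y' seen -> skip; s[2]='n' new -> keep; s[3]='y' seen -> skip; s[4]='n' seen -> skip; s[5]='n' seen -> skip; s[6]='n' seen -> skip; s[7]='n' seen -> skip; s[8]='y' seen -> skip; s[9]='c' new -> keep; s[10]='c' seen -> skip; s[11]='c' seen -> skip
Result: ync


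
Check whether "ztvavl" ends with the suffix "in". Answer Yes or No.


Input string: 'ztvavl'
Suffix to check: 'in'
Last 2 characters of input: 'vl'
Match: False
Result: No


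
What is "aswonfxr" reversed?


Input string: 'aswonfxr'
Operation: reverse character order
Original order: 'a' -> 's' -> 'w' -> 'o' -> 'n' -> 'f' -> 'x' -> 'r'
Reversed order: 'r' -> 'x' -> 'f' -> 'n' -> 'o' -> 'w' -> 's' -> 'a'
Result: rxfnowsa


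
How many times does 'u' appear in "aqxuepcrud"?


Input string: 'aqxuepcrud'
Target character: 'u'
Scan each position: s[3]='u', s[8]='u'
Matches found at indices: 3, 8
Total: 2


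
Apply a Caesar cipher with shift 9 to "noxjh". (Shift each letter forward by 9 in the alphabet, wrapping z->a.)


Input: 'noxjh', shift = 9
Operation: for each letter, (position + 9) mod 26
Mapping: 'n'(13+9=22)->'w', 'o'(14+9=23)->'x', 'x'(23+9=32, 32 mod 26=6)->'g', 'j'(9+9=18)->'s', 'h'(7+9=16)->'q'
Result: wxgsq


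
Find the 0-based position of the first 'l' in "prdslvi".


Input string: 'prdslvi'
Target: 'l'
Scanning left to right: s[0]='p', s[1]='r', s[2]='d', s[3]='s', s[4]='l'
First match at index: 4


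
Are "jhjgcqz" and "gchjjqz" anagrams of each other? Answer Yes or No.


String 1: 'jhjgcqz' -> sorted: 'cghjjqz'
String 2: 'gchjjqz' -> sorted: 'cghjjqz'
Compare sorted forms: 'cghjjqz' == 'cghjjqz'
Anagram: Yes


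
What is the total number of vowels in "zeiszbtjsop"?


Input string: 'zeiszbtjsop'
Operation: count vowels (a, e, i, o, u)
Scan: s[0]='z', s[1]='e' (vowel), s[2]='i' (vowel), s[3]='s', s[4]='z', s[5]='b', s[6]='t', s[7]='j', s[8]='s', s[9]='o' (vowel), s[10]='p'
Vowels found: 3
Result: 3


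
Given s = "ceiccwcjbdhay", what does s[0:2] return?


Input string: 'ceiccwcjbdhay'
Operation: slice [0:2]
Extract characters: s[0]='c', s[1]='e'
Result: ce


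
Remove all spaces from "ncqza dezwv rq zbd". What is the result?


Input string: 'ncqza dezwv rq zbd'
Operation: remove all spaces
Words: 'ncqza', 'dezwv', 'rq', 'zbd'
Join without spaces: ncqzadezwvrqzbd


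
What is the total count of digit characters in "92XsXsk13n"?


Input string: '92XsXsk13n'
Operation: count digit characters (0-9)
Scan: '9'(digit), '2'(digit), 'X', 's', 'X', 's', 'k', '1'(digit), '3'(digit), 'n'
Digits found: 4
Result: 4


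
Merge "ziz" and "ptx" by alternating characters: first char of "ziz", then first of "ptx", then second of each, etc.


String 1: 'ziz'
String 2: 'ptx'
Operation: alternate characters
Pairs: 'z'+'p', 'i'+'t', 'z'+'x'
Result: zpitzx


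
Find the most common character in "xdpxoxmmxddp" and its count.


Input: 'xdpxoxmmxddp'
Operation: tally each character
Counts: 'd':3, 'm':2, 'o':1, 'p':2, 'x':4
Maximum: 'x' appears 4 times


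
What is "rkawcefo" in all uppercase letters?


Input string: 'rkawcefo'
Operation: convert each letter to uppercase
Mapping: 'r'->'R', 'k'->'K', 'a'->'A', 'w'->'W', 'c'->'C', 'e'->'E', 'f'->'F', 'o'->'O'
Result: RKAWCEFO


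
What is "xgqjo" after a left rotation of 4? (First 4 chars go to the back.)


Input: 'xgqjo', shift = 4
Operation: split at index 4 and swap parts
Front part s[0:4] = 'xgqj'
Back part s[4:] = 'o'
Rotated = back + front = 'o' + 'xgqj'
Result: oxgqj


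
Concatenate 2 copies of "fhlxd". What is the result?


Input string: 'fhlxd'
Operation: repeat 2 times
Concatenation: 'fhlxd' + 'fhlxd'
Result: fhlxdfhlxd


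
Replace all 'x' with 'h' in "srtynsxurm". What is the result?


Input string: 'srtynsxurm'
Operation: replace 'x' with 'h'
Positions of 'x': 6
After replacement: srtynshurm


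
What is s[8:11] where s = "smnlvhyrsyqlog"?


Input string: 'smnlvhyrsyqlog'
Operation: slice [8:11]
Extract characters: s[8]='s', s[9]='y', s[10]='q'
Result: syq


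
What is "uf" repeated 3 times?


Input string: 'uf'
Operation: repeat 3 times
Concatenation: 'uf' + 'uf' + 'uf'
Result: ufufuf


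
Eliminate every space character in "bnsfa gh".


Input string: 'bnsfa gh'
Operation: remove all spaces
Words: 'bnsfa', 'gh'
Join without spaces: bnsfagh


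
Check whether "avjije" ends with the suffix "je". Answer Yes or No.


Input string: 'avjije'
Suffix to check: 'je'
Last 2 characters of input: 'je'
Match: True
Result: Yes


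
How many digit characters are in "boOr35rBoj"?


Input string: 'boOr35rBoj'
Operation: count digit characters (0-9)
Scan: 'b', 'o', 'O', 'r', '3'(digit), '5'(digit), 'r', 'B', 'o', 'j'
Digits found: 2
Result: 2


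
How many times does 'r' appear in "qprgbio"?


Input string: 'qprgbio'
Target character: 'r'
Scan each position: s[2]='r'
Matches found at indices: 2
Total: 1


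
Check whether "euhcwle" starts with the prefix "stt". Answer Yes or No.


Input string: 'euhcwle'
Prefix to check: 'stt'
First 3 characters of input: 'euh'
Match: False
Result: No


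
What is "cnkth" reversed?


Input string: 'cnkth'
Operation: reverse character order
Original order: 'c' -> 'n' -> 'k' -> 't' -> 'h'
Reversed order: 'h' -> 't' -> 'k' -> 'n' -> 'c'
Result: htknc


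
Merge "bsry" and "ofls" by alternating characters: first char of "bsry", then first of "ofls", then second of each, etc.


String 1: 'bsry'
String 2: 'ofls'
Operation: alternate characters
Pairs: 'b'+'o', 's'+'f', 'r'+'l', 'y'+'s'
Result: bosfrlys


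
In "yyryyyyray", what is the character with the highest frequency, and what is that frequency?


Input: 'yyryyyyray'
Operation: tally each character
Counts: 'a':1, 'r':2, 'y':7
Maximum: 'y' appears 7 times


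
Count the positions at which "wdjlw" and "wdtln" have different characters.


String 1: 'wdjlw'
String 2: 'wdtln'
Compare each position: pos 0: 'w'=='w', pos 1: 'd'=='d', pos 2: 'j'!='t', pos 3: 'l'=='l', pos 4: 'w'!='n'
Differing positions: 2
Hamming distance: 2


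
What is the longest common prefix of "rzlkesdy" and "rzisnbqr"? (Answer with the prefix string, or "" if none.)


String 1: 'rzlkesdy'
String 2: 'rzisnbqr'
Compare position by position:
pos 0: 'r' vs 'r' match
pos 1: 'z' vs 'z' match
pos 2: 'l' vs 'i' differ -> stop
Longest common prefix: "rz" (length 2)


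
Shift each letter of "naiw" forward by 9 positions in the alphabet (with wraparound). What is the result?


Input: 'naiw', shift = 9
Operation: for each letter, (position + 9) mod 26
Mapping: 'n'(13+9=22)->'w', 'a'(0+9=9)->'j', 'i'(8+9=17)->'r', 'w'(22+9=31, 31 mod 26=5)->'f'
Result: wjrf


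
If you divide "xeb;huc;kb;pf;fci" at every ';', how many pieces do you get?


Input string: 'xeb;huc;kb;pf;fci'
Delimiter: ';'
Split result: 'xeb', 'huc', 'kb', 'pf', 'fci'
Number of parts: 5


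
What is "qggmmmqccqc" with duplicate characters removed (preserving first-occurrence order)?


Input: 'qggmmmqccqc'
Operation: keep first occurrence of each character
Scan: s[0]='q' new -> keep; s[1]='g' new -> keep; s[2]='g' seen -> skip; s[3]='m' new -> keep; s[4]='m' seen -> skip; s[5]='m' seen -> skip; s[6]='q' seen -> skip; s[7]='c' new -> keep; s[8]='c' seen -> skip; s[9]='q' seen -> skip; s[10]='c' seen -> skip
Result: qgmc


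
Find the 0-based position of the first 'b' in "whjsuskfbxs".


Input string: 'whjsuskfbxs'
Target: 'b'
Scanning left to right: s[0]='w', s[1]='h', s[2]='j', s[3]='s', s[4]='u', s[5]='s', s[6]='k', s[7]='f', s[8]='b'
First match at index: 8


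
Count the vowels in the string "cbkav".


Input string: 'cbkav'
Operation: count vowels (a, e, i, o, u)
Scan: s[0]='c', s[1]='b', s[2]='k', s[3]='a' (vowel), s[4]='v'
Vowels found: 1
Result: 1


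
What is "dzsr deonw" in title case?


Input string: 'dzsr deonw'
Operation: capitalize first letter of each word
Word transformations: 'dzsr'->'Dzsr', 'deonw'->'Deonw'
Result: Dzsr Deonw


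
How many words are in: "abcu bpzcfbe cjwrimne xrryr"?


Input string: 'abcu bpzcfbe cjwrimne xrryr'
Operation: split by spaces
Words found: 'abcu', 'bpzcfbe', 'cjwrimne', 'xrryr'
Word count: 4


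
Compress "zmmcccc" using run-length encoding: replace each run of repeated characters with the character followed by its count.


Input: 'zmmcccc'
Operation: identify consecutive runs
Runs: 'z' -> z1, 'mm' -> m2, 'cccc' -> c4
Encoded: z1m2c4


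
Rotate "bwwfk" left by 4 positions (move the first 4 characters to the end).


Input: 'bwwfk', shift = 4
Operation: split at index 4 and swap parts
Front part s[0:4] = 'bwwf'
Back part s[4:] = 'k'
Rotated = back + front = 'k' + 'bwwf'
Result: kbwwf


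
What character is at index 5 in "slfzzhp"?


Input string: 'slfzzhp'
Operation: get character at index 5
Index mapping: s[0]='s', s[1]='l', s[2]='f', s[3]='z', s[4]='z', s[5]='h'
Result: 'h'


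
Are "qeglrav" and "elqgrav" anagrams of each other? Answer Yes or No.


String 1: 'qeglrav' -> sorted: 'aeglqrv'
String 2: 'elqgrav' -> sorted: 'aeglqrv'
Compare sorted forms: 'aeglqrv' == 'aeglqrv'
Anagram: Yes


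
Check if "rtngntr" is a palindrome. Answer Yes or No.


Input string: 'rtngntr'
Reversed: 'rtngntr'
Compare pairs: s[0]='r' vs s[6]='r' (match), s[1]='t' vs s[5]='t' (match), s[2]='n' vs s[4]='n' (match)
Palindrome: Yes


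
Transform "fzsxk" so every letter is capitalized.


Input string: 'fzsxk'
Operation: convert each letter to uppercase
Mapping: 'f'->'F', 'z'->'Z', 's'->'S', 'x'->'X', 'k'->'K'
Result: FZSXK


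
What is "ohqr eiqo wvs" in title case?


Input string: 'ohqr eiqo wvs'
Operation: capitalize first letter of each word
Word transformations: 'ohqr'->'Ohqr', 'eiqo'->'Eiqo', 'wvs'->'Wvs'
Result: Ohqr Eiqo Wvs


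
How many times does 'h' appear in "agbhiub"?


Input string: 'agbhiub'
Target character: 'h'
Scan each position: s[3]='h'
Matches found at indices: 3
Total: 1


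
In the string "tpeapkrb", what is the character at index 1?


Input string: 'tpeapkrb'
Operation: get character at index 1
Index mapping: s[0]='t', s[1]='p'
Result: 'p'


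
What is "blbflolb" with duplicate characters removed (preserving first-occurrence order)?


Input: 'blbflolb'
Operation: keep first occurrence of each character
Scan: s[0]='b' new -> keep; s[1]='l' new -> keep; s[2]='b' seen -> skip; s[3]='f' new -> keep; s[4]='l' seen -> skip; s[5]='o' new -> keep; s[6]='l' seen -> skip; s[7]='b' seen -> skip
Result: blfo


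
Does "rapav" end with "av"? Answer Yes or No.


Input string: 'rapav'
Suffix to check: 'av'
Last 2 characters of input: 'av'
Match: True
Result: Yes


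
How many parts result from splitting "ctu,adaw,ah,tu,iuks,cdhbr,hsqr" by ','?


Input string: 'ctu,adaw,ah,tu,iuks,cdhbr,hsqr'
Delimiter: ','
Split result: 'ctu', 'adaw', 'ah', 'tu', 'iuks', 'cdhbr', 'hsqr'
Number of parts: 7


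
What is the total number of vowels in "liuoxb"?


Input string: 'liuoxb'
Operation: count vowels (a, e, i, o, u)
Scan: s[0]='l', s[1]='i' (vowel), s[2]='u' (vowel), s[3]='o' (vowel), s[4]='x', s[5]='b'
Vowels found: 3
Result: 3


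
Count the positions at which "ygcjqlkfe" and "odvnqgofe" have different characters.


String 1: 'ygcjqlkfe'
String 2: 'odvnqgofe'
Compare each position: pos 0: 'y'!='o', pos 1: 'g'!='d', pos 2: 'c'!='v', pos 3: 'j'!='n', pos 4: 'q'=='q', pos 5: 'l'!='g', pos 6: 'k'!='o', pos 7: 'f'=='f', pos 8: 'e'=='e'
Differing positions: 6
Hamming distance: 6


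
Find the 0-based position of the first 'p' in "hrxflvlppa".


Input string: 'hrxflvlppa'
Target: 'p'
Scanning left to right: s[0]='h', s[1]='r', s[2]='x', s[3]='f', s[4]='l', s[5]='v', s[6]='l', s[7]='p'
First match at index: 7


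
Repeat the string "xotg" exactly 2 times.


Input string: 'xotg'
Operation: repeat 2 times
Concatenation: 'xotg' + 'xotg'
Result: xotgxotg


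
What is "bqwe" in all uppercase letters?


Input string: 'bqwe'
Operation: convert each letter to uppercase
Mapping: 'b'->'B', 'q'->'Q', 'w'->'W', 'e'->'E'
Result: BQWE


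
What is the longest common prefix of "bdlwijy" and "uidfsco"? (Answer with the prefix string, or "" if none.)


String 1: 'bdlwijy'
String 2: 'uidfsco'
Compare position by position:
pos 0: 'b' vs 'u' differ -> stop
Longest common prefix: "" (length 0)


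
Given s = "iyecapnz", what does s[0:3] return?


Input string: 'iyecapnz'
Operation: slice [0:3]
Extract characters: s[0]='i', s[1]='y', s[2]='e'
Result: iye


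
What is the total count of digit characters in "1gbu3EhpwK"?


Input string: '1gbu3EhpwK'
Operation: count digit characters (0-9)
Scan: '1'(digit), 'g', 'b', 'u', '3'(digit), 'E', 'h', 'p', 'w', 'K'
Digits found: 2
Result: 2


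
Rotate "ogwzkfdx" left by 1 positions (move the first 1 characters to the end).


Input: 'ogwzkfdx', shift = 1
Operation: split at index 1 and swap parts
Front part s[0:1] = 'o'
Back part s[1:] = 'gwzkfdx'
Rotated = back + front = 'gwzkfdx' + 'o'
Result: gwzkfdxo


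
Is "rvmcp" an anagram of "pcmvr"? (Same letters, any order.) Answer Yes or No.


String 1: 'pcmvr' -> sorted: 'cmprv'
String 2: 'rvmcp' -> sorted: 'cmprv'
Compare sorted forms: 'cmprv' == 'cmprv'
Anagram: Yes


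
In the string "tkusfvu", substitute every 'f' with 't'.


Input string: 'tkusfvu'
Operation: replace 'f' with 't'
Positions of 'f': 4
After replacement: tkustvu


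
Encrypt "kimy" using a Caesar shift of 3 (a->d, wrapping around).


Input: 'kimy', shift = 3
Operation: for each letter, (position + 3) mod 26
Mapping: 'k'(10+3=13)->'n', 'i'(8+3=11)->'l', 'm'(12+3=15)->'p', 'y'(24+3=27, 27 mod 26=1)->'b'
Result: nlpb


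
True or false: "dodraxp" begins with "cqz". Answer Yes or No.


Input string: 'dodraxp'
Prefix to check: 'cqz'
First 3 characters of input: 'dod'
Match: False
Result: No


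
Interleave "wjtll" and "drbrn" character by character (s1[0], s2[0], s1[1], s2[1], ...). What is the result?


String 1: 'wjtll'
String 2: 'drbrn'
Operation: alternate characters
Pairs: 'w'+'d', 'j'+'r', 't'+'b', 'l'+'r', 'l'+'n'
Result: wdjrtblrln


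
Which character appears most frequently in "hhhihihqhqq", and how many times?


Input: 'hhhihihqhqq'
Operation: tally each character
Counts: 'h':6, 'i':2, 'q':3
Maximum: 'h' appears 6 times


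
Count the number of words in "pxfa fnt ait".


Input string: 'pxfa fnt ait'
Operation: split by spaces
Words found: 'pxfa', 'fnt', 'ait'
Word count: 3


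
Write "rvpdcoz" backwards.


Input string: 'rvpdcoz'
Operation: reverse character order
Original order: 'r' -> 'v' -> 'p' -> 'd' -> 'c' -> 'o' -> 'z'
Reversed order: 'z' -> 'o' -> 'c' -> 'd' -> 'p' -> 'v' -> 'r'
Result: zocdpvr


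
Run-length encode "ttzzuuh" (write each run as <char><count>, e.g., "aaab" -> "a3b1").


Input: 'ttzzuuh'
Operation: identify consecutive runs
Runs: 'tt' -> t2, 'zz' -> z2, 'uu' -> u2, 'h' -> h1
Encoded: t2z2u2h1


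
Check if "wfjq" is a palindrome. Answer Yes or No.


Input string: 'wfjq'
Reversed: 'qjfw'
Compare pairs: s[0]='w' vs s[3]='q' (mismatch), s[1]='f' vs s[2]='j' (mismatch)
Palindrome: No


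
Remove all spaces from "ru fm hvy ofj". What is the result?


Input string: 'ru fm hvy ofj'
Operation: remove all spaces
Words: 'ru', 'fm', 'hvy', 'ofj'
Join without spaces: rufmhvyofj


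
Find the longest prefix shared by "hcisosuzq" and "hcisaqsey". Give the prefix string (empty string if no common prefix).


String 1: 'hcisosuzq'
String 2: 'hcisaqsey'
Compare position by position:
pos 0: 'h' vs 'h' match
pos 1: 'c' vs 'c' match
pos 2: 'i' vs 'i' match
pos 3: 's' vs 's' match
pos 4: 'o' vs 'a' differ -> stop
Longest common prefix: "hcis" (length 4)


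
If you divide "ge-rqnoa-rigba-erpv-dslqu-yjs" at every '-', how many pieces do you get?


Input string: 'ge-rqnoa-rigba-erpv-dslqu-yjs'
Delimiter: '-'
Split result: 'ge', 'rqnoa', 'rigba', 'erpv', 'dslqu', 'yjs'
Number of parts: 6


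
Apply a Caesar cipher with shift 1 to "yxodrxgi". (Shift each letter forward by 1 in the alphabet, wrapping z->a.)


Input: 'yxodrxgi', shift = 1
Operation: for each letter, (position + 1) mod 26
Mapping: 'y'(24+1=25)->'z', 'x'(23+1=24)->'y', 'o'(14+1=15)->'p', 'd'(3+1=4)->'e', 'r'(17+1=18)->'s', 'x'(23+1=24)->'y', 'g'(6+1=7)->'h', 'i'(8+1=9)->'j'
Result: zypesyhj


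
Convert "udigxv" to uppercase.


Input string: 'udigxv'
Operation: convert each letter to uppercase
Mapping: 'u'->'U', 'd'->'D', 'i'->'I', 'g'->'G', 'x'->'X', 'v'->'V'
Result: UDIGXV


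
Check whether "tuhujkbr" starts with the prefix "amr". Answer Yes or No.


Input string: 'tuhujkbr'
Prefix to check: 'amr'
First 3 characters of input: 'tuh'
Match: False
Result: No


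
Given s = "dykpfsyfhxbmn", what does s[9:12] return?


Input string: 'dykpfsyfhxbmn'
Operation: slice [9:12]
Extract characters: s[9]='x', s[10]='b', s[11]='m'
Result: xbm


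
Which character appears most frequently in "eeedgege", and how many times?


Input: 'eeedgege'
Operation: tally each character
Counts: 'd':1, 'e':5, 'g':2
Maximum: 'e' appears 5 times


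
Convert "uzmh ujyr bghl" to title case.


Input string: 'uzmh ujyr bghl'
Operation: capitalize first letter of each word
Word transformations: 'uzmh'->'Uzmh', 'ujyr'->'Ujyr', 'bghl'->'Bghl'
Result: Uzmh Ujyr Bghl


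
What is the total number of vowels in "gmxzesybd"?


Input string: 'gmxzesybd'
Operation: count vowels (a, e, i, o, u)
Scan: s[0]='g', s[1]='m', s[2]='x', s[3]='z', s[4]='e' (vowel), s[5]='s', s[6]='y', s[7]='b', s[8]='d'
Vowels found: 1
Result: 1


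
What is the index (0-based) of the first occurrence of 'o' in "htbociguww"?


Input string: 'htbociguww'
Target: 'o'
Scanning left to right: s[0]='h', s[1]='t', s[2]='b', s[3]='o'
First match at index: 3


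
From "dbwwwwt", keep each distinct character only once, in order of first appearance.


Input: 'dbwwwwt'
Operation: keep first occurrence of each character
Scan: s[0]='d' new -> keep; s[1]='b' new -> keep; s[2]='w' new -> keep; s[3]='w' seen -> skip; s[4]='w' seen -> skip; s[5]='w' seen -> skip; s[6]='t' new -> keep
Result: dbwt


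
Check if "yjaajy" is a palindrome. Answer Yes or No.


Input string: 'yjaajy'
Reversed: 'yjaajy'
Compare pairs: s[0]='y' vs s[5]='y' (match), s[1]='j' vs s[4]='j' (match), s[2]='a' vs s[3]='a' (match)
Palindrome: Yes


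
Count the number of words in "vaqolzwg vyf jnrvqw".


Input string: 'vaqolzwg vyf jnrvqw'
Operation: split by spaces
Words found: 'vaqolzwg', 'vyf', 'jnrvqw'
Word count: 3


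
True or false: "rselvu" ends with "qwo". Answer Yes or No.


Input string: 'rselvu'
Suffix to check: 'qwo'
Last 3 characters of input: 'lvu'
Match: False
Result: No


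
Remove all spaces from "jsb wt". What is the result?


Input string: 'jsb wt'
Operation: remove all spaces
Words: 'jsb', 'wt'
Join without spaces: jsbwt


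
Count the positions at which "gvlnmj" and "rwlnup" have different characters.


String 1: 'gvlnmj'
String 2: 'rwlnup'
Compare each position: pos 0: 'g'!='r', pos 1: 'v'!='w', pos 2: 'l'=='l', pos 3: 'n'=='n', pos 4: 'm'!='u', pos 5: 'j'!='p'
Differing positions: 4
Hamming distance: 4


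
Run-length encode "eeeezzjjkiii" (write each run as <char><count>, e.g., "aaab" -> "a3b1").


Input: 'eeeezzjjkiii'
Operation: identify consecutive runs
Runs: 'eeee' -> e4, 'zz' -> z2, 'jj' -> j2, 'k' -> k1, 'iii' -> i3
Encoded: e4z2j2k1i3


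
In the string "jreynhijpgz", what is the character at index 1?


Input string: 'jreynhijpgz'
Operation: get character at index 1
Index mapping: s[0]='j', s[1]='r'
Result: 'r'


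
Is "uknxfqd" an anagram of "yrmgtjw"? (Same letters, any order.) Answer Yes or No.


String 1: 'yrmgtjw' -> sorted: 'gjmrtwy'
String 2: 'uknxfqd' -> sorted: 'dfknqux'
Compare sorted forms: 'gjmrtwy' != 'dfknqux'
Anagram: No


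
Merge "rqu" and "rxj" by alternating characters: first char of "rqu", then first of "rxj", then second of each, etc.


String 1: 'rqu'
String 2: 'rxj'
Operation: alternate characters
Pairs: 'r'+'r', 'q'+'x', 'u'+'j'
Result: rrqxuj


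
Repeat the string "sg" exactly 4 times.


Input string: 'sg'
Operation: repeat 4 times
Concatenation: 'sg' + 'sg' + 'sg' + 'sg'
Result: sgsgsgsg


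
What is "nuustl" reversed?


Input string: 'nuustl'
Operation: reverse character order
Original order: 'n' -> 'u' -> 'u' -> 's' -> 't' -> 'l'
Reversed order: 'l' -> 't' -> 's' -> 'u' -> 'u' -> 'n'
Result: ltsuun


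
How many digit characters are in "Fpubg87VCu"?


Input string: 'Fpubg87VCu'
Operation: count digit characters (0-9)
Scan: 'F', 'p', 'u', 'b', 'g', '8'(digit), '7'(digit), 'V', 'C', 'u'
Digits found: 2
Result: 2


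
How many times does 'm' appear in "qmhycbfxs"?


Input string: 'qmhycbfxs'
Target character: 'm'
Scan each position: s[1]='m'
Matches found at indices: 1
Total: 1


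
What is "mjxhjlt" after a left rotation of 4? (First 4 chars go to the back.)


Input: 'mjxhjlt', shift = 4
Operation: split at index 4 and swap parts
Front part s[0:4] = 'mjxh'
Back part s[4:] = 'jlt'
Rotated = back + front = 'jlt' + 'mjxh'
Result: jltmjxh


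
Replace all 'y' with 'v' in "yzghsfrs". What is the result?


Input string: 'yzghsfrs'
Operation: replace 'y' with 'v'
Positions of 'y': 0
After replacement: vzghsfrs


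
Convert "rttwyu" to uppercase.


Input string: 'rttwyu'
Operation: convert each letter to uppercase
Mapping: 'r'->'R', 't'->'T', 't'->'T', 'w'->'W', 'y'->'Y', 'u'->'U'
Result: RTTWYU


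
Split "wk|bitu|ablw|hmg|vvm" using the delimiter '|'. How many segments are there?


Input string: 'wk|bitu|ablw|hmg|vvm'
Delimiter: '|'
Split result: 'wk', 'bitu', 'ablw', 'hmg', 'vvm'
Number of parts: 5


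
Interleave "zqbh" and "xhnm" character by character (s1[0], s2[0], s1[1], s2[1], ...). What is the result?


String 1: 'zqbh'
String 2: 'xhnm'
Operation: alternate characters
Pairs: 'z'+'x', 'q'+'h', 'b'+'n', 'h'+'m'
Result: zxqhbnhm


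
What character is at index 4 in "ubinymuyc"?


Input string: 'ubinymuyc'
Operation: get character at index 4
Index mapping: s[0]='u', s[1]='b', s[2]='i', s[3]='n', s[4]='y'
Result: 'y'


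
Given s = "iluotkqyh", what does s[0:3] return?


Input string: 'iluotkqyh'
Operation: slice [0:3]
Extract characters: s[0]='i', s[1]='l', s[2]='u'
Result: ilu


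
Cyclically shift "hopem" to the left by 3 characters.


Input: 'hopem', shift = 3
Operation: split at index 3 and swap parts
Front part s[0:3] = 'hop'
Back part s[3:] = 'em'
Rotated = back + front = 'em' + 'hop'
Result: emhop


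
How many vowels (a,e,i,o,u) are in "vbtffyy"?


Input string: 'vbtffyy'
Operation: count vowels (a, e, i, o, u)
Scan: s[0]='v', s[1]='b', s[2]='t', s[3]='f', s[4]='f', s[5]='y', s[6]='y'
Vowels found: 0
Result: 0


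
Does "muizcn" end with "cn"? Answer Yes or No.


Input string: 'muizcn'
Suffix to check: 'cn'
Last 2 characters of input: 'cn'
Match: True
Result: Yes


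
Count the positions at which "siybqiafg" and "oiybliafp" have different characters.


String 1: 'siybqiafg'
String 2: 'oiybliafp'
Compare each position: pos 0: 's'!='o', pos 1: 'i'=='i', pos 2: 'y'=='y', pos 3: 'b'=='b', pos 4: 'q'!='l', pos 5: 'i'=='i', pos 6: 'a'=='a', pos 7: 'f'=='f', pos 8: 'g'!='p'
Differing positions: 3
Hamming distance: 3


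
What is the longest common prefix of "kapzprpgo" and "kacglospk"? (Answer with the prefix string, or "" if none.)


String 1: 'kapzprpgo'
String 2: 'kacglospk'
Compare position by position:
pos 0: 'k' vs 'k' match
pos 1: 'a' vs 'a' match
pos 2: 'p' vs 'c' differ -> stop
Longest common prefix: "ka" (length 2)


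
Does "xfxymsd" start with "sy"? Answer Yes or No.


Input string: 'xfxymsd'
Prefix to check: 'sy'
First 2 characters of input: 'xf'
Match: False
Result: No


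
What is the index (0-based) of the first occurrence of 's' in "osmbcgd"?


Input string: 'osmbcgd'
Target: 's'
Scanning left to right: s[0]='o', s[1]='s'
First match at index: 1


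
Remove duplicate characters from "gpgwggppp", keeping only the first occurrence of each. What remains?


Input: 'gpgwggppp'
Operation: keep first occurrence of each character
Scan: s[0]='g' new -> keep; s[1]='p' new -> keep; s[2]='g' seen -> skip; s[3]='w' new -> keep; s[4]='g' seen -> skip; s[5]='g' seen -> skip; s[6]='p' seen -> skip; s[7]='p' seen -> skip; s[8]='p' seen -> skip
Result: gpw


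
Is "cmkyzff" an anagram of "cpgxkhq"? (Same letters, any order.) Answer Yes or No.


String 1: 'cpgxkhq' -> sorted: 'cghkpqx'
String 2: 'cmkyzff' -> sorted: 'cffkmyz'
Compare sorted forms: 'cghkpqx' != 'cffkmyz'
Anagram: No


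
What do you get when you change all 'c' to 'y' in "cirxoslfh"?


Input string: 'cirxoslfh'
Operation: replace 'c' with 'y'
Positions of 'c': 0
After replacement: yirxoslfh


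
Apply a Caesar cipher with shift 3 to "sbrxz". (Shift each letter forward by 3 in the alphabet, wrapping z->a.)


Input: 'sbrxz', shift = 3
Operation: for each letter, (position + 3) mod 26
Mapping: 's'(18+3=21)->'v', 'b'(1+3=4)->'e', 'r'(17+3=20)->'u', 'x'(23+3=26, 26 mod 26=0)->'a', 'z'(25+3=28, 28 mod 26=2)->'c'
Result: veuac


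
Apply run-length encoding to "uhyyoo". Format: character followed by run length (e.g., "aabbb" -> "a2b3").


Input: 'uhyyoo'
Operation: identify consecutive runs
Runs: 'u' -> u1, 'h' -> h1, 'yy' -> y2, 'oo' -> o2
Encoded: u1h1y2o2
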